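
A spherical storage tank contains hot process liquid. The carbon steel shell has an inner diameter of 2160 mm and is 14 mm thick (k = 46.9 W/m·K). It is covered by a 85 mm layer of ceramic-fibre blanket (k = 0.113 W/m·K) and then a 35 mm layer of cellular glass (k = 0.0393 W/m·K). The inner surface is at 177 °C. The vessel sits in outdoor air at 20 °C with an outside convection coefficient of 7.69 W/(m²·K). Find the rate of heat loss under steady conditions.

For a spherical shell R = (1/r₁ − 1/r₂)/(4πk); film R = 1/(h·4πr²). In series:
R_carbon steel shell = (1/1.08 − 1/1.094)/(4π×46.9) = 2.011×10^-5 K/W
R_ceramic-fibre blanket = (1/1.094 − 1/1.179)/(4π×0.113) = 0.04641 K/W
R_cellular glass = (1/1.179 − 1/1.214)/(4π×0.0393) = 0.04951 K/W
R_outer film = 1/(h·4πr_o²) = 1/(7.69×4π×1.214²) = 0.007021 K/W
R_total = 0.103 K/W
Q = ΔT/R_total = 157/0.103

Q ≈ 1520 W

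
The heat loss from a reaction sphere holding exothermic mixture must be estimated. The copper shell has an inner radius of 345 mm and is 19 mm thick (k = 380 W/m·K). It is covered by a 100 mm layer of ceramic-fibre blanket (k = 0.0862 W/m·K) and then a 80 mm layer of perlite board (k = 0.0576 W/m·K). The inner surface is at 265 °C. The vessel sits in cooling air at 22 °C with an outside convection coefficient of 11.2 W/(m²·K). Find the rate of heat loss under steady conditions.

For a spherical shell R = (1/r₁ − 1/r₂)/(4πk); film R = 1/(h·4πr²). In series:
R_copper shell = (1/0.345 − 1/0.364)/(4π×380) = 3.168×10^-5 K/W
R_ceramic-fibre blanket = (1/0.364 − 1/0.464)/(4π×0.0862) = 0.5466 K/W
R_perlite board = (1/0.464 − 1/0.544)/(4π×0.0576) = 0.4379 K/W
R_outer film = 1/(h·4πr_o²) = 1/(11.2×4π×0.544²) = 0.02401 K/W
R_total = 1.008 K/W
Q = ΔT/R_total = 243/1.008

Q ≈ 241 W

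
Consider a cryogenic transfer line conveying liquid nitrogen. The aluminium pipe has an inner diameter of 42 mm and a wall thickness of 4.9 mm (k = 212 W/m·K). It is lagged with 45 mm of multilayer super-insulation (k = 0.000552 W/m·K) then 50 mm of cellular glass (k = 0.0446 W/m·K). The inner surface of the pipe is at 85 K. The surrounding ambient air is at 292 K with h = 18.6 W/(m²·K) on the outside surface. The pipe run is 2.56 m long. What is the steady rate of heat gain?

Cylindrical conduction, so R = ln(r₂/r₁)/(2πkL) per layer, in series:
R_aluminium pipe wall = ln(25.9/21)/(2π×212×2.56) = 6.15×10^-5 K/W
R_multilayer super-insulation = ln(70.9/25.9)/(2π×0.000552×2.56) = 113.4 K/W
R_cellular glass = ln(120.9/70.9)/(2π×0.0446×2.56) = 0.7439 K/W
R_outer film = 1/(h_o·2πr_oL) = 1/(18.6×2π×0.1209×2.56) = 0.02765 K/W
R_total = 114.2 K/W
Q = ΔT/R_total = 207/114.2

Q ≈ 1.81 W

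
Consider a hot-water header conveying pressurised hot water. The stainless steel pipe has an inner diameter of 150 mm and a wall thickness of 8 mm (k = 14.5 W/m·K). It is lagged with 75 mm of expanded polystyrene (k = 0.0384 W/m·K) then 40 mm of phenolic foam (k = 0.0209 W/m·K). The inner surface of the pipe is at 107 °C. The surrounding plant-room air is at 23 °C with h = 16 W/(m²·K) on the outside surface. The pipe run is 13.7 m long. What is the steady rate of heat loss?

Treating each annulus and film as a series resistance:
R_stainless steel pipe wall = ln(83/75)/(2π×14.5×13.7) = 8.12×10^-5 K/W
R_expanded polystyrene = ln(158/83)/(2π×0.0384×13.7) = 0.1948 K/W
R_phenolic foam = ln(198/158)/(2π×0.0209×13.7) = 0.1254 K/W
R_outer film = 1/(h_o·2πr_oL) = 1/(16×2π×0.198×13.7) = 0.003667 K/W
R_total = 0.3239 K/W
Q = ΔT/R_total = 84/0.3239

Q ≈ 259 W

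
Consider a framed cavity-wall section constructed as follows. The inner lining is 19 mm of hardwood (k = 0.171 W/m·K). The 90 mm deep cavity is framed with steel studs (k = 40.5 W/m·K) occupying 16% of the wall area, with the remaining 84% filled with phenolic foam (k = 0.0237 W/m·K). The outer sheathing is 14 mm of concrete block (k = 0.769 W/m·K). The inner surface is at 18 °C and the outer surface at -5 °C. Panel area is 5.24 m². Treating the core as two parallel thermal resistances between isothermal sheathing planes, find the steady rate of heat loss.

Q ≈ 842 W

Sheathing layers in series; stud and cavity paths in parallel between them.
R_inner = 0.019/(0.171×5.24) = 0.0212 K/W
R_stud  = 0.09/(40.5×0.16×5.24) = 0.002651 K/W
R_cav   = 0.09/(0.0237×0.84×5.24) = 0.8627 K/W
1/R_core = 1/R_stud + 1/R_cav → R_core = 0.002642 K/W
R_outer = 0.014/(0.769×5.24) = 0.003474 K/W
R_total = 0.02732 K/W
Q = ΔT/R_total = 23/0.02732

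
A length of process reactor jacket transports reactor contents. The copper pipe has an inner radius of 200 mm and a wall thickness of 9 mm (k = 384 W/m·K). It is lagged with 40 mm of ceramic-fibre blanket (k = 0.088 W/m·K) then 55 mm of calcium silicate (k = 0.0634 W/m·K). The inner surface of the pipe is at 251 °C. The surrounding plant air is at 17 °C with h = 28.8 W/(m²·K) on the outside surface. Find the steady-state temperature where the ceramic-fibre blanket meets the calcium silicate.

T ≈ 162 °C

Treating each annulus and film as a series resistance:
R_copper pipe wall = ln(209/200)/(2π×384×1) = 1.824×10^-5 K/W
R_ceramic-fibre blanket = ln(249/209)/(2π×0.088×1) = 0.3167 K/W
R_calcium silicate = ln(304/249)/(2π×0.0634×1) = 0.501 K/W
R_outer film = 1/(h_o·2πr_oL) = 1/(28.8×2π×0.304×1) = 0.01818 K/W
R_total = 0.8359 K/W
Q = ΔT/R_total = 234/0.8359
Q = 280 W/m
T_interface = T_inner − Q·ΣR(inner→interface) = 251 − 280×0.3167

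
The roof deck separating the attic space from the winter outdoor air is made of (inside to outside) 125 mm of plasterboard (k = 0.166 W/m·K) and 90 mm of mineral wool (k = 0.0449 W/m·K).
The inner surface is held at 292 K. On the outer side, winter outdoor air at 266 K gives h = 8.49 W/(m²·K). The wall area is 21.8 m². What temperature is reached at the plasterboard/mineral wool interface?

Using the resistance-network approach (series):
R_plasterboard = L/(kA) = 0.125/(0.166×21.8) = 0.03454 K/W
R_mineral wool = L/(kA) = 0.09/(0.0449×21.8) = 0.09195 K/W
R_outer film = 1/(h_o·A) = 1/(8.49×21.8) = 0.005403 K/W
R_total = 0.1319 K/W;  Q = ΔT/R_total = 26/0.1319 = 197.1 W
T_interface = T_inner − Q·ΣR(inner→interface) = 292 − 197×0.03454

T ≈ 285 K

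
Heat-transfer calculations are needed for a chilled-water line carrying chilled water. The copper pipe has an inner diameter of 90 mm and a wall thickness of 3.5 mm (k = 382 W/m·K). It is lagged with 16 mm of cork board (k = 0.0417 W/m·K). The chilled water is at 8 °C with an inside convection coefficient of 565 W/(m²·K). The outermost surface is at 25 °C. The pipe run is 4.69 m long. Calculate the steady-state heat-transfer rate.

Q ≈ 72.9 W

Cylindrical conduction, so R = ln(r₂/r₁)/(2πkL) per layer, in series:
R_inner film = 1/(h_i·2πr₁L) = 1/(565×2π×0.045×4.69) = 0.001335 K/W
R_copper pipe wall = ln(48.5/45)/(2π×382×4.69) = 6.654×10^-6 K/W
R_cork board = ln(64.5/48.5)/(2π×0.0417×4.69) = 0.232 K/W
R_total = 0.2334 K/W
Q = ΔT/R_total = 17/0.2334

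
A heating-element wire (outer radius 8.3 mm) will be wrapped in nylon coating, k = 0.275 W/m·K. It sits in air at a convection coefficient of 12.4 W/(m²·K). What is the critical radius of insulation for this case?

r_cr ≈ 22.2 mm

For a cylinder r_cr = k/h = 0.275/12.4
r_cr = 22.2 mm; since the bare radius (8.3 mm) is below r_cr, adding a thin layer of insulation will *increase* heat loss.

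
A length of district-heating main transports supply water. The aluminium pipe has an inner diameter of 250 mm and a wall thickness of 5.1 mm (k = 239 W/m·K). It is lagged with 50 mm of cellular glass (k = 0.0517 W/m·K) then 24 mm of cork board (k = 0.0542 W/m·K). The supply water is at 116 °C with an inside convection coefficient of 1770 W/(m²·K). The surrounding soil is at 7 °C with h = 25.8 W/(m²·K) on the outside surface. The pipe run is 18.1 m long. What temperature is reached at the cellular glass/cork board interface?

T ≈ 38 °C

For a radial system each layer contributes R = ln(r_out/r_in)/(2πkL); films add R = 1/(hA).
R_inner film = 1/(h_i·2πr₁L) = 1/(1770×2π×0.125×18.1) = 3.974×10^-5 K/W
R_aluminium pipe wall = ln(130.1/125)/(2π×239×18.1) = 1.471×10^-6 K/W
R_cellular glass = ln(180.1/130.1)/(2π×0.0517×18.1) = 0.05531 K/W
R_cork board = ln(204.1/180.1)/(2π×0.0542×18.1) = 0.0203 K/W
R_outer film = 1/(h_o·2πr_oL) = 1/(25.8×2π×0.2041×18.1) = 0.00167 K/W
R_total = 0.07732 K/W
Q = ΔT/R_total = 109/0.07732
Q = 1410 W
T_interface = T_inner − Q·ΣR(inner→interface) = 116 − 1410×0.05535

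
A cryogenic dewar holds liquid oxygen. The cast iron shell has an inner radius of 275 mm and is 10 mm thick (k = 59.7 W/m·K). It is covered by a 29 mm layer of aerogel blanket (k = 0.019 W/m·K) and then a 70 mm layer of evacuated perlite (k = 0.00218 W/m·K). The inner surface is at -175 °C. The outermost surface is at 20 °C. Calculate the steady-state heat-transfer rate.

Q ≈ 8.65 W

For a spherical shell R = (1/r₁ − 1/r₂)/(4πk); film R = 1/(h·4πr²). In series:
R_cast iron shell = (1/0.275 − 1/0.285)/(4π×59.7) = 1.701×10^-4 K/W
R_aerogel blanket = (1/0.285 − 1/0.314)/(4π×0.019) = 1.357 K/W
R_evacuated perlite = (1/0.314 − 1/0.384)/(4π×0.00218) = 21.19 K/W
R_total = 22.55 K/W
Q = ΔT/R_total = 195/22.55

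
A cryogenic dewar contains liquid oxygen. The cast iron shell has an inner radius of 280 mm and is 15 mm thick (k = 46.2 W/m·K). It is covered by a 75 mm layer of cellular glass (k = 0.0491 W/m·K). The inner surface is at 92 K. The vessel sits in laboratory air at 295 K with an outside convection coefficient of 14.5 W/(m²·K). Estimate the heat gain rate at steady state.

Each spherical layer contributes R = (1/r_i − 1/r_o)/(4πk):
R_cast iron shell = (1/0.28 − 1/0.295)/(4π×46.2) = 3.128×10^-4 K/W
R_cellular glass = (1/0.295 − 1/0.37)/(4π×0.0491) = 1.114 K/W
R_outer film = 1/(h·4πr_o²) = 1/(14.5×4π×0.37²) = 0.04009 K/W
R_total = 1.154 K/W
Q = ΔT/R_total = 203/1.154

Q ≈ 176 W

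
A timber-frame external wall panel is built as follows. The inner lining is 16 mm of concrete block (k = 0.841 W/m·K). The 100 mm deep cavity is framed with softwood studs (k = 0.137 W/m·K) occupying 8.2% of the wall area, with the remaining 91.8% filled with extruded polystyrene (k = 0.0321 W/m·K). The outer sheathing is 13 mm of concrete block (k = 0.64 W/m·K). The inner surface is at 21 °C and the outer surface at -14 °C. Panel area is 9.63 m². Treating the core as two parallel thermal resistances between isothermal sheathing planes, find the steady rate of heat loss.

Q ≈ 135 W

Sheathing layers in series; stud and cavity paths in parallel between them.
R_inner = 0.016/(0.841×9.63) = 0.001976 K/W
R_stud  = 0.1/(0.137×0.082×9.63) = 0.9244 K/W
R_cav   = 0.1/(0.0321×0.918×9.63) = 0.3524 K/W
1/R_core = 1/R_stud + 1/R_cav → R_core = 0.2551 K/W
R_outer = 0.013/(0.64×9.63) = 0.002109 K/W
R_total = 0.2592 K/W
Q = ΔT/R_total = 35/0.2592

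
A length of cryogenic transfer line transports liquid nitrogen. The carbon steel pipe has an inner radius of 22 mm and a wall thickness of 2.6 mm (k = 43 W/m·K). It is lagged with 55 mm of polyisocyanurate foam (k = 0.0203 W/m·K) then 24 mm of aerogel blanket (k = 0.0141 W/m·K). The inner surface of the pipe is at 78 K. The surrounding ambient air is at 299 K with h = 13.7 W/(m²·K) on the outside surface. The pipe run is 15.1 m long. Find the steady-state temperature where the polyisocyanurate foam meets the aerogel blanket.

Radial resistances (cylindrical: R_cond = ln(r_o/r_i)/(2πkL), R_conv = 1/(h·2πrL)):
R_carbon steel pipe wall = ln(24.6/22)/(2π×43×15.1) = 2.738×10^-5 K/W
R_polyisocyanurate foam = ln(79.6/24.6)/(2π×0.0203×15.1) = 0.6097 K/W
R_aerogel blanket = ln(103.6/79.6)/(2π×0.0141×15.1) = 0.197 K/W
R_outer film = 1/(h_o·2πr_oL) = 1/(13.7×2π×0.1036×15.1) = 0.007426 K/W
R_total = 0.8141 K/W
Q = ΔT/R_total = 221/0.8141
Q = 271 W
T_interface = T_inner + Q·ΣR(inner→interface) = 78 + 271×0.6097

T ≈ 244 K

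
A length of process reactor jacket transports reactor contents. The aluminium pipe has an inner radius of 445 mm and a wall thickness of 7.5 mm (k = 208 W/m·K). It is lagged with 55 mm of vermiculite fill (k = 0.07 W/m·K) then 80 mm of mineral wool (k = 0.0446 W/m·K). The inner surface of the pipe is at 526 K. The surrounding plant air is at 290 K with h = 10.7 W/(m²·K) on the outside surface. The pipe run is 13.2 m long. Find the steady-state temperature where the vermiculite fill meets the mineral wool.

Treating each annulus and film as a series resistance:
R_aluminium pipe wall = ln(452.5/445)/(2π×208×13.2) = 9.688×10^-7 K/W
R_vermiculite fill = ln(507.5/452.5)/(2π×0.07×13.2) = 0.01976 K/W
R_mineral wool = ln(587.5/507.5)/(2π×0.0446×13.2) = 0.03957 K/W
R_outer film = 1/(h_o·2πr_oL) = 1/(10.7×2π×0.5875×13.2) = 0.001918 K/W
R_total = 0.06125 K/W
Q = ΔT/R_total = 236/0.06125
Q = 3850 W
T_interface = T_inner − Q·ΣR(inner→interface) = 526 − 3850×0.01976

T ≈ 450 K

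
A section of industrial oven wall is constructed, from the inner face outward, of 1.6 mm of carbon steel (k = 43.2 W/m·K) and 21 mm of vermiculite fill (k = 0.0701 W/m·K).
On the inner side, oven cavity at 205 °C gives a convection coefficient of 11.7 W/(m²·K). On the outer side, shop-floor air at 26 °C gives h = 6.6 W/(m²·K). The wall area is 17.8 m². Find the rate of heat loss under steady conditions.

Using the resistance-network approach (series):
R_inner film = 1/(h_i·A) = 1/(11.7×17.8) = 0.004802 K/W
R_carbon steel = L/(kA) = 0.0016/(43.2×17.8) = 2.081×10^-6 K/W
R_vermiculite fill = L/(kA) = 0.021/(0.0701×17.8) = 0.01683 K/W
R_outer film = 1/(h_o·A) = 1/(6.6×17.8) = 0.008512 K/W
R_total = 0.03015 K/W
Q = ΔT / R_total = 179 / 0.03015

Q ≈ 5940 W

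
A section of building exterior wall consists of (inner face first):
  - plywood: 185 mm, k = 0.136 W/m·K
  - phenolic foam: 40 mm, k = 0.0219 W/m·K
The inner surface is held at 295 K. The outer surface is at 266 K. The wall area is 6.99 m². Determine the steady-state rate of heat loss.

Using the resistance-network approach (series):
R_plywood = L/(kA) = 0.185/(0.136×6.99) = 0.1946 K/W
R_phenolic foam = L/(kA) = 0.04/(0.0219×6.99) = 0.2613 K/W
R_total = 0.4559 K/W
Q = ΔT / R_total = 29 / 0.4559

Q ≈ 63.6 W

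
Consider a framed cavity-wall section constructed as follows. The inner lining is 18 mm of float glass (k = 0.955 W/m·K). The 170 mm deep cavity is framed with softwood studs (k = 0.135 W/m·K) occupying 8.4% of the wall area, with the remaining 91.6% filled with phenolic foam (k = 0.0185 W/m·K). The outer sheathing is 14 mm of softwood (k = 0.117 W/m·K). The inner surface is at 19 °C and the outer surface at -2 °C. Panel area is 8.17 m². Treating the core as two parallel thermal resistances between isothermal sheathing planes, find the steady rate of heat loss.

Q ≈ 27.9 W

Sheathing layers in series; stud and cavity paths in parallel between them.
R_inner = 0.018/(0.955×8.17) = 0.002307 K/W
R_stud  = 0.17/(0.135×0.084×8.17) = 1.835 K/W
R_cav   = 0.17/(0.0185×0.916×8.17) = 1.228 K/W
1/R_core = 1/R_stud + 1/R_cav → R_core = 0.7356 K/W
R_outer = 0.014/(0.117×8.17) = 0.01465 K/W
R_total = 0.7526 K/W
Q = ΔT/R_total = 21/0.7526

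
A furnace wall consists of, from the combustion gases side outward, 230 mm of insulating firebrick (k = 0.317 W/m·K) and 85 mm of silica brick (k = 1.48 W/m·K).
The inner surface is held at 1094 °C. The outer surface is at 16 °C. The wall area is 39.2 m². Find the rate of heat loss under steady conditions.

Q ≈ 54000 W

Model the wall as resistances in series:
R_insulating firebrick = L/(kA) = 0.23/(0.317×39.2) = 0.01851 K/W
R_silica brick = L/(kA) = 0.085/(1.48×39.2) = 0.001465 K/W
R_total = 0.01997 K/W
Q = ΔT / R_total = 1078 / 0.01997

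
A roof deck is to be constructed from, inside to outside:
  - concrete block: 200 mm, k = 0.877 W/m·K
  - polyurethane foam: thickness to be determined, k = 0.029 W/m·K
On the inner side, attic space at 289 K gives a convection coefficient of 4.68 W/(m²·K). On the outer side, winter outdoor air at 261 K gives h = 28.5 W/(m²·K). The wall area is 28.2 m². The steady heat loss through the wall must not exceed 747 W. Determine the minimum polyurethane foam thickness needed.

Series thermal resistances:
R_inner film = 1/(h_i·A) = 1/(4.68×28.2) = 0.007577 K/W
R_concrete block = L/(kA) = 0.2/(0.877×28.2) = 0.008087 K/W
R_outer film = 1/(h_o·A) = 1/(28.5×28.2) = 0.001244 K/W
Sum of the known resistances R_other = 0.01691 K/W
Required total resistance R_tot = ΔT/Q_allow = 28/747 = 0.03748 K/W
R_polyurethane foam = R_tot − R_other = 0.02058 K/W
L = R·k·A = 0.02058×0.029×28.2

L ≈ 16.8 mm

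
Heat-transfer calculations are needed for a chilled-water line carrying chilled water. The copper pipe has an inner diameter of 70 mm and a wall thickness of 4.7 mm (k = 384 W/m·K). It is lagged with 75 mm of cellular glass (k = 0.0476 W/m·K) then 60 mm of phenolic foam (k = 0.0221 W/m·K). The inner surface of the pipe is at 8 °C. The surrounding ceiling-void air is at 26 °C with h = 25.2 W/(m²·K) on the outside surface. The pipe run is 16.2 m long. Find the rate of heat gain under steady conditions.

Radial resistances (cylindrical: R_cond = ln(r_o/r_i)/(2πkL), R_conv = 1/(h·2πrL)):
R_copper pipe wall = ln(39.7/35)/(2π×384×16.2) = 3.224×10^-6 K/W
R_cellular glass = ln(114.7/39.7)/(2π×0.0476×16.2) = 0.219 K/W
R_phenolic foam = ln(174.7/114.7)/(2π×0.0221×16.2) = 0.187 K/W
R_outer film = 1/(h_o·2πr_oL) = 1/(25.2×2π×0.1747×16.2) = 0.002232 K/W
R_total = 0.4083 K/W
Q = ΔT/R_total = 18/0.4083

Q ≈ 44.1 W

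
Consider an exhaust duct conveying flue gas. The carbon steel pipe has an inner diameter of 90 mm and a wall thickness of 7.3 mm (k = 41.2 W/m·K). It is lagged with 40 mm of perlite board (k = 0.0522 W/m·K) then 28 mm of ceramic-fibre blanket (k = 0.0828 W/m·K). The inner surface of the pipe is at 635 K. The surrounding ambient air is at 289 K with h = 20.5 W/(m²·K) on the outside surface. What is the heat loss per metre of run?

Cylindrical conduction, so R = ln(r₂/r₁)/(2πkL) per layer, in series:
R_carbon steel pipe wall = ln(52.3/45)/(2π×41.2×1) = 5.807×10^-4 K/W
R_perlite board = ln(92.3/52.3)/(2π×0.0522×1) = 1.732 K/W
R_ceramic-fibre blanket = ln(120.3/92.3)/(2π×0.0828×1) = 0.5093 K/W
R_outer film = 1/(h_o·2πr_oL) = 1/(20.5×2π×0.1203×1) = 0.06454 K/W
R_total = 2.306 K/W
Q = ΔT/R_total = 346/2.306

q′ ≈ 150 W/m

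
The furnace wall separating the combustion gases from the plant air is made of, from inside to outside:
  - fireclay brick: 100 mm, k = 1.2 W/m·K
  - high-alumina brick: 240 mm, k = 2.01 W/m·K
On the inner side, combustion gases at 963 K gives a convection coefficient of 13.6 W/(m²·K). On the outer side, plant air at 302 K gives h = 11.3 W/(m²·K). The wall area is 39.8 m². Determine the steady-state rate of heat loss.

Q ≈ 72100 W

Model the wall as resistances in series:
R_inner film = 1/(h_i·A) = 1/(13.6×39.8) = 0.001847 K/W
R_fireclay brick = L/(kA) = 0.1/(1.2×39.8) = 0.002094 K/W
R_high-alumina brick = L/(kA) = 0.24/(2.01×39.8) = 0.003 K/W
R_outer film = 1/(h_o·A) = 1/(11.3×39.8) = 0.002224 K/W
R_total = 0.009165 K/W
Q = ΔT / R_total = 661 / 0.009165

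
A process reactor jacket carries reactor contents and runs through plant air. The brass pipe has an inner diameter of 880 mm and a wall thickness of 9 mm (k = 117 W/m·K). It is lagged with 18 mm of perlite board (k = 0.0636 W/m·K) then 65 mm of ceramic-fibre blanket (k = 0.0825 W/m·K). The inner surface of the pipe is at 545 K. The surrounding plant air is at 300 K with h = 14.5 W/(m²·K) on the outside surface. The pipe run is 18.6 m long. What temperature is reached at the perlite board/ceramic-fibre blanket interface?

T ≈ 480 K

Cylindrical conduction, so R = ln(r₂/r₁)/(2πkL) per layer, in series:
R_brass pipe wall = ln(449/440)/(2π×117×18.6) = 1.481×10^-6 K/W
R_perlite board = ln(467/449)/(2π×0.0636×18.6) = 0.005288 K/W
R_ceramic-fibre blanket = ln(532/467)/(2π×0.0825×18.6) = 0.01352 K/W
R_outer film = 1/(h_o·2πr_oL) = 1/(14.5×2π×0.532×18.6) = 0.001109 K/W
R_total = 0.01991 K/W
Q = ΔT/R_total = 245/0.01991
Q = 12300 W
T_interface = T_inner − Q·ΣR(inner→interface) = 545 − 12300×0.00529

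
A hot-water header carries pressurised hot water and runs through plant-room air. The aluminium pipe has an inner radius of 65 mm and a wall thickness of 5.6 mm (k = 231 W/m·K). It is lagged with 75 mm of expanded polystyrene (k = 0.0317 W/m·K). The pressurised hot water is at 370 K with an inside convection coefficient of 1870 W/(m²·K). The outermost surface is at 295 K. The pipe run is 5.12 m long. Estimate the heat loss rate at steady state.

Q ≈ 106 W

Per-layer cylindrical resistances, series-summed:
R_inner film = 1/(h_i·2πr₁L) = 1/(1870×2π×0.065×5.12) = 2.557×10^-4 K/W
R_aluminium pipe wall = ln(70.6/65)/(2π×231×5.12) = 1.112×10^-5 K/W
R_expanded polystyrene = ln(145.6/70.6)/(2π×0.0317×5.12) = 0.7098 K/W
R_total = 0.7101 K/W
Q = ΔT/R_total = 75/0.7101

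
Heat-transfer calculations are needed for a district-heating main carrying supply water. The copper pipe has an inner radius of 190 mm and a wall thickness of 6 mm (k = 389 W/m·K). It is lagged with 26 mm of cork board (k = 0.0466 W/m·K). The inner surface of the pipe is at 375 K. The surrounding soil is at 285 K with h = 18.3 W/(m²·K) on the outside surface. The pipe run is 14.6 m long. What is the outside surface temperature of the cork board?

Per-layer cylindrical resistances, series-summed:
R_copper pipe wall = ln(196/190)/(2π×389×14.6) = 8.713×10^-7 K/W
R_cork board = ln(222/196)/(2π×0.0466×14.6) = 0.02914 K/W
R_outer film = 1/(h_o·2πr_oL) = 1/(18.3×2π×0.222×14.6) = 0.002683 K/W
R_total = 0.03182 K/W
Q = ΔT/R_total = 90/0.03182
Q = 2830 W
T_interface = T_inner − Q·ΣR(inner→interface) = 375 − 2830×0.02914

T ≈ 293 K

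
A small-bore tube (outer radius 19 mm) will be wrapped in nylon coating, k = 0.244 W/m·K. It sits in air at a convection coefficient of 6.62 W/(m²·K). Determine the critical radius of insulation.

For a cylinder r_cr = k/h = 0.244/6.62
r_cr = 36.9 mm; since the bare radius (19 mm) is below r_cr, adding a thin layer of insulation will *increase* heat loss.

r_cr ≈ 36.9 mm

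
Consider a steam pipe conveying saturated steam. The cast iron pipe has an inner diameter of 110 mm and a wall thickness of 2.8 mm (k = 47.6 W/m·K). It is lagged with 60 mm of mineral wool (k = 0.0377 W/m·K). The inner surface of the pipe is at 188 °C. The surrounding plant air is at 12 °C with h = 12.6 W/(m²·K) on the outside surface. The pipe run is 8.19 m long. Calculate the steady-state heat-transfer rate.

Radial resistances (cylindrical: R_cond = ln(r_o/r_i)/(2πkL), R_conv = 1/(h·2πrL)):
R_cast iron pipe wall = ln(57.8/55)/(2π×47.6×8.19) = 2.027×10^-5 K/W
R_mineral wool = ln(117.8/57.8)/(2π×0.0377×8.19) = 0.367 K/W
R_outer film = 1/(h_o·2πr_oL) = 1/(12.6×2π×0.1178×8.19) = 0.01309 K/W
R_total = 0.3801 K/W
Q = ΔT/R_total = 176/0.3801

Q ≈ 463 W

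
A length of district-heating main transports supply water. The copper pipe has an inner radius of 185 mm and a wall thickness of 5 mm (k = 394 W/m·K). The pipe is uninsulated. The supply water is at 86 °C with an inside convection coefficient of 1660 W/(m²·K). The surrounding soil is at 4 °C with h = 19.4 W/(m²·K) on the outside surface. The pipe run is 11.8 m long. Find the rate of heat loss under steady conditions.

For a radial system each layer contributes R = ln(r_out/r_in)/(2πkL); films add R = 1/(hA).
R_inner film = 1/(h_i·2πr₁L) = 1/(1660×2π×0.185×11.8) = 4.392×10^-5 K/W
R_copper pipe wall = ln(190/185)/(2π×394×11.8) = 9.129×10^-7 K/W
R_outer film = 1/(h_o·2πr_oL) = 1/(19.4×2π×0.19×11.8) = 0.003659 K/W
R_total = 0.003704 K/W
Q = ΔT/R_total = 82/0.003704

Q ≈ 22100 W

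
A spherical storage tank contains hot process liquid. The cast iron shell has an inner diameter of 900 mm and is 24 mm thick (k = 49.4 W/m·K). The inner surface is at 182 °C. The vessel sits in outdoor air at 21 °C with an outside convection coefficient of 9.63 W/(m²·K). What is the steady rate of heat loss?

Q ≈ 4360 W

Each spherical layer contributes R = (1/r_i − 1/r_o)/(4πk):
R_cast iron shell = (1/0.45 − 1/0.474)/(4π×49.4) = 1.813×10^-4 K/W
R_outer film = 1/(h·4πr_o²) = 1/(9.63×4π×0.474²) = 0.03678 K/W
R_total = 0.03696 K/W
Q = ΔT/R_total = 161/0.03696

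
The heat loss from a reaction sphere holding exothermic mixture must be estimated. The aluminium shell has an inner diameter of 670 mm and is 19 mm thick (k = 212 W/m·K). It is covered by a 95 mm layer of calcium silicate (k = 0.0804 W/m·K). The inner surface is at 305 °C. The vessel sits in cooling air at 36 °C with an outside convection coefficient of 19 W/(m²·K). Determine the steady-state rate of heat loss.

Radial (spherical) resistances in series:
R_aluminium shell = (1/0.335 − 1/0.354)/(4π×212) = 6.014×10^-5 K/W
R_calcium silicate = (1/0.354 − 1/0.449)/(4π×0.0804) = 0.5916 K/W
R_outer film = 1/(h·4πr_o²) = 1/(19×4π×0.449²) = 0.02078 K/W
R_total = 0.6124 K/W
Q = ΔT/R_total = 269/0.6124

Q ≈ 439 W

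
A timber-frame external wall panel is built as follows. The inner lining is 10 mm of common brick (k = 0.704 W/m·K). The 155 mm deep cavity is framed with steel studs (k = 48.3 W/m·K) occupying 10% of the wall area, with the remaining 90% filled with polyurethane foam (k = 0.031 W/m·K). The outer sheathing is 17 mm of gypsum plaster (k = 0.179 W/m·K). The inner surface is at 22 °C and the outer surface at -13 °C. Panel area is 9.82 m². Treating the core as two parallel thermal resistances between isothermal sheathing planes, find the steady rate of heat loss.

Q ≈ 2440 W

Sheathing layers in series; stud and cavity paths in parallel between them.
R_inner = 0.01/(0.704×9.82) = 0.001446 K/W
R_stud  = 0.155/(48.3×0.1×9.82) = 0.003268 K/W
R_cav   = 0.155/(0.031×0.9×9.82) = 0.5657 K/W
1/R_core = 1/R_stud + 1/R_cav → R_core = 0.003249 K/W
R_outer = 0.017/(0.179×9.82) = 0.009671 K/W
R_total = 0.01437 K/W
Q = ΔT/R_total = 35/0.01437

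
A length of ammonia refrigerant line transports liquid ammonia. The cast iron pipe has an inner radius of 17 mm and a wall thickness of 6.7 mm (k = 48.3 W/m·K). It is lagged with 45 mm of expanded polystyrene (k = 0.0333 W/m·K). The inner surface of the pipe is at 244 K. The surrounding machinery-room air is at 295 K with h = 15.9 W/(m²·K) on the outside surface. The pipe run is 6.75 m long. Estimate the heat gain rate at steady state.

Q ≈ 65.8 W

Per-layer cylindrical resistances, series-summed:
R_cast iron pipe wall = ln(23.7/17)/(2π×48.3×6.75) = 1.622×10^-4 K/W
R_expanded polystyrene = ln(68.7/23.7)/(2π×0.0333×6.75) = 0.7536 K/W
R_outer film = 1/(h_o·2πr_oL) = 1/(15.9×2π×0.0687×6.75) = 0.02159 K/W
R_total = 0.7753 K/W
Q = ΔT/R_total = 51/0.7753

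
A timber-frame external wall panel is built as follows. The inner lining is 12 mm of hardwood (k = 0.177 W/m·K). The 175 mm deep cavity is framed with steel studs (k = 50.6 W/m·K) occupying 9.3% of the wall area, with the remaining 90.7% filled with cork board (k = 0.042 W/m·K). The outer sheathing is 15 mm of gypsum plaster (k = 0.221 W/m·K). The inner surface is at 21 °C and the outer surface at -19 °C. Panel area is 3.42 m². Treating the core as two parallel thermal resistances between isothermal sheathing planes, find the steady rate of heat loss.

Q ≈ 793 W

Sheathing layers in series; stud and cavity paths in parallel between them.
R_inner = 0.012/(0.177×3.42) = 0.01982 K/W
R_stud  = 0.175/(50.6×0.093×3.42) = 0.01087 K/W
R_cav   = 0.175/(0.042×0.907×3.42) = 1.343 K/W
1/R_core = 1/R_stud + 1/R_cav → R_core = 0.01079 K/W
R_outer = 0.015/(0.221×3.42) = 0.01985 K/W
R_total = 0.05046 K/W
Q = ΔT/R_total = 40/0.05046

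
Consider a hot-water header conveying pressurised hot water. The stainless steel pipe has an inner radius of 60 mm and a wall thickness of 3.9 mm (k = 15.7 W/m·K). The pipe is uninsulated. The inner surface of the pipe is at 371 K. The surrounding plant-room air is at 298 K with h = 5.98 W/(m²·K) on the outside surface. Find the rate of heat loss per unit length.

q′ ≈ 175 W/m

Treating each annulus and film as a series resistance:
R_stainless steel pipe wall = ln(63.9/60)/(2π×15.7×1) = 6.384×10^-4 K/W
R_outer film = 1/(h_o·2πr_oL) = 1/(5.98×2π×0.0639×1) = 0.4165 K/W
R_total = 0.4171 K/W
Q = ΔT/R_total = 73/0.4171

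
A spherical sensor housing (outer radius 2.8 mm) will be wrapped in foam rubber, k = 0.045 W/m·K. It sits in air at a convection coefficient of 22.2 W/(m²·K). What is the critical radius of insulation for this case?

For a sphere r_cr = 2k/h = 2×0.045/22.2
r_cr = 4.05 mm; since the bare radius (2.8 mm) is below r_cr, adding a thin layer of insulation will *increase* heat loss.

r_cr ≈ 4.05 mm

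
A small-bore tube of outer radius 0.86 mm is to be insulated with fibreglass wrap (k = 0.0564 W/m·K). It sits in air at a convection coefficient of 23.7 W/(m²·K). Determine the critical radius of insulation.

For a cylinder r_cr = k/h = 0.0564/23.7
r_cr = 2.38 mm; since the bare radius (0.86 mm) is below r_cr, adding a thin layer of insulation will *increase* heat loss.

r_cr ≈ 2.38 mm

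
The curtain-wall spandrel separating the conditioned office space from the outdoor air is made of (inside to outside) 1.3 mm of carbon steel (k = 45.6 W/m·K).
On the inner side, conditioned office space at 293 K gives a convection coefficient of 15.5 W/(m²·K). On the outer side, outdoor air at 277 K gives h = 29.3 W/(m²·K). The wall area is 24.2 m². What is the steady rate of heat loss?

Q ≈ 3920 W

Treating each layer as a thermal resistance in series:
R_inner film = 1/(h_i·A) = 1/(15.5×24.2) = 0.002666 K/W
R_carbon steel = L/(kA) = 0.0013/(45.6×24.2) = 1.178×10^-6 K/W
R_outer film = 1/(h_o·A) = 1/(29.3×24.2) = 0.00141 K/W
R_total = 0.004077 K/W
Q = ΔT / R_total = 16 / 0.004077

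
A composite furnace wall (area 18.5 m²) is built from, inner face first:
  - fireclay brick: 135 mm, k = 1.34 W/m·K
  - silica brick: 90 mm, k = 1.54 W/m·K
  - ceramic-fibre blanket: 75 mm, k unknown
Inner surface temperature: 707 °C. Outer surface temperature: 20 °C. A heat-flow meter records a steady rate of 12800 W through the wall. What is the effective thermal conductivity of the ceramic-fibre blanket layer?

k ≈ 0.09 W/(m·K)

Using the resistance-network approach (series):
R_fireclay brick = L/(kA) = 0.135/(1.34×18.5) = 0.005446 K/W
R_silica brick = L/(kA) = 0.09/(1.54×18.5) = 0.003159 K/W
Sum of known resistances R_other = 0.008605 K/W
Total R = ΔT/Q = 687/12800 = 0.05367 K/W
R_ceramic-fibre blanket = R_total − R_other = 0.04507 K/W
k = L/(R·A) = 0.075/(0.04507×18.5)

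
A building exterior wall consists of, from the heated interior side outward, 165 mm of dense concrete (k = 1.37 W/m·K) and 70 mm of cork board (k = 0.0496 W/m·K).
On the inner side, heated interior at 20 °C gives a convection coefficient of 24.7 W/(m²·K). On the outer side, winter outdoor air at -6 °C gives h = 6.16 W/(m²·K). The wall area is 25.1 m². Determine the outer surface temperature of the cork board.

Thermal resistances in series:
R_inner film = 1/(h_i·A) = 1/(24.7×25.1) = 0.001613 K/W
R_dense concrete = L/(kA) = 0.165/(1.37×25.1) = 0.004798 K/W
R_cork board = L/(kA) = 0.07/(0.0496×25.1) = 0.05623 K/W
R_outer film = 1/(h_o·A) = 1/(6.16×25.1) = 0.006468 K/W
R_total = 0.06911 K/W;  Q = ΔT/R_total = 26/0.06911 = 376.2 W
T_interface = T_inner − Q·ΣR(inner→interface) = 20 − 376×0.06264

T ≈ -3.57 °C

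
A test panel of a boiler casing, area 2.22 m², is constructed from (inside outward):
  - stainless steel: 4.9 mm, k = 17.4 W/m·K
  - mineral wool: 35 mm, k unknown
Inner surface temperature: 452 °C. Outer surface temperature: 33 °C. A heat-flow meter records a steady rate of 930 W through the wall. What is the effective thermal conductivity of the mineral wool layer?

k ≈ 0.035 W/(m·K)

Model the wall as resistances in series:
R_stainless steel = L/(kA) = 0.0049/(17.4×2.22) = 1.269×10^-4 K/W
Sum of known resistances R_other = 1.269×10^-4 K/W
Total R = ΔT/Q = 419/930 = 0.4505 K/W
R_mineral wool = R_total − R_other = 0.4504 K/W
k = L/(R·A) = 0.035/(0.4504×2.22)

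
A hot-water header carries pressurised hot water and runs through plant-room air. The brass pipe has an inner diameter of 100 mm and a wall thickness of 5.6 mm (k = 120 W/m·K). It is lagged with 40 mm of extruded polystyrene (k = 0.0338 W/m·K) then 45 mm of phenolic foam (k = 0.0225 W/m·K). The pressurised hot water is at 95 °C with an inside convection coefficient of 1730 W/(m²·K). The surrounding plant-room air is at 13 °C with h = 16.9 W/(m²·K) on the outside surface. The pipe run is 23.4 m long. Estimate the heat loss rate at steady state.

Radial resistances (cylindrical: R_cond = ln(r_o/r_i)/(2πkL), R_conv = 1/(h·2πrL)):
R_inner film = 1/(h_i·2πr₁L) = 1/(1730×2π×0.05×23.4) = 7.863×10^-5 K/W
R_brass pipe wall = ln(55.6/50)/(2π×120×23.4) = 6.017×10^-6 K/W
R_extruded polystyrene = ln(95.6/55.6)/(2π×0.0338×23.4) = 0.1091 K/W
R_phenolic foam = ln(140.6/95.6)/(2π×0.0225×23.4) = 0.1166 K/W
R_outer film = 1/(h_o·2πr_oL) = 1/(16.9×2π×0.1406×23.4) = 0.002862 K/W
R_total = 0.2286 K/W
Q = ΔT/R_total = 82/0.2286

Q ≈ 359 W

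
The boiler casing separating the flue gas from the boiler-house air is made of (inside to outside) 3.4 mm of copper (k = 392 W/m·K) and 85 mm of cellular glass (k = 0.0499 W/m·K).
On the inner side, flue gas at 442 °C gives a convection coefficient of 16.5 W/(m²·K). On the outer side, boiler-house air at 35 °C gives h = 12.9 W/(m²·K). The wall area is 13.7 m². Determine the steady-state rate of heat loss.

Thermal resistances in series:
R_inner film = 1/(h_i·A) = 1/(16.5×13.7) = 0.004424 K/W
R_copper = L/(kA) = 0.0034/(392×13.7) = 6.331×10^-7 K/W
R_cellular glass = L/(kA) = 0.085/(0.0499×13.7) = 0.1243 K/W
R_outer film = 1/(h_o·A) = 1/(12.9×13.7) = 0.005658 K/W
R_total = 0.1344 K/W
Q = ΔT / R_total = 407 / 0.1344

Q ≈ 3030 W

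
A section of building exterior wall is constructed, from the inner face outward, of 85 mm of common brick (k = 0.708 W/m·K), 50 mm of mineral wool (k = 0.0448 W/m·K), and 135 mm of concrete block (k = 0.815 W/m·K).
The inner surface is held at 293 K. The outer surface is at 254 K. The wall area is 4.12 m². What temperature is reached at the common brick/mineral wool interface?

T ≈ 290 K

Treating each layer as a thermal resistance in series:
R_common brick = L/(kA) = 0.085/(0.708×4.12) = 0.02914 K/W
R_mineral wool = L/(kA) = 0.05/(0.0448×4.12) = 0.2709 K/W
R_concrete block = L/(kA) = 0.135/(0.815×4.12) = 0.0402 K/W
R_total = 0.3402 K/W;  Q = ΔT/R_total = 39/0.3402 = 114.6 W
T_interface = T_inner − Q·ΣR(inner→interface) = 293 − 115×0.02914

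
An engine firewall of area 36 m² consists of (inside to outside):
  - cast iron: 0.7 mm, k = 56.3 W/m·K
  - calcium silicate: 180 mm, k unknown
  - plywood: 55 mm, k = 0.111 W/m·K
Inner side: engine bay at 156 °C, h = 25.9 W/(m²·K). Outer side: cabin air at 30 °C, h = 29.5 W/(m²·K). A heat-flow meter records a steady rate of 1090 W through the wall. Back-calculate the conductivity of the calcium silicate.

k ≈ 0.0501 W/(m·K)

Model the wall as resistances in series:
R_inner film = 1/(h_i·A) = 1/(25.9×36) = 0.001073 K/W
R_cast iron = L/(kA) = 0.0007/(56.3×36) = 3.454×10^-7 K/W
R_plywood = L/(kA) = 0.055/(0.111×36) = 0.01376 K/W
R_outer film = 1/(h_o·A) = 1/(29.5×36) = 9.416×10^-4 K/W
Sum of known resistances R_other = 0.01578 K/W
Total R = ΔT/Q = 126/1090 = 0.1156 K/W
R_calcium silicate = R_total − R_other = 0.09982 K/W
k = L/(R·A) = 0.18/(0.09982×36)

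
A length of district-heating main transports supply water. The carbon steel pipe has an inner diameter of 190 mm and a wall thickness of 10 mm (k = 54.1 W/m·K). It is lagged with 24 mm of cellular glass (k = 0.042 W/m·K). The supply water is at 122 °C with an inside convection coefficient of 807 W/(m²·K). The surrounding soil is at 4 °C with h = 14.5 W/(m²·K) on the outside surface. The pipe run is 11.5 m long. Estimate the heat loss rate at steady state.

Cylindrical conduction, so R = ln(r₂/r₁)/(2πkL) per layer, in series:
R_inner film = 1/(h_i·2πr₁L) = 1/(807×2π×0.095×11.5) = 1.805×10^-4 K/W
R_carbon steel pipe wall = ln(105/95)/(2π×54.1×11.5) = 2.56×10^-5 K/W
R_cellular glass = ln(129/105)/(2π×0.042×11.5) = 0.06783 K/W
R_outer film = 1/(h_o·2πr_oL) = 1/(14.5×2π×0.129×11.5) = 0.007399 K/W
R_total = 0.07544 K/W
Q = ΔT/R_total = 118/0.07544

Q ≈ 1560 W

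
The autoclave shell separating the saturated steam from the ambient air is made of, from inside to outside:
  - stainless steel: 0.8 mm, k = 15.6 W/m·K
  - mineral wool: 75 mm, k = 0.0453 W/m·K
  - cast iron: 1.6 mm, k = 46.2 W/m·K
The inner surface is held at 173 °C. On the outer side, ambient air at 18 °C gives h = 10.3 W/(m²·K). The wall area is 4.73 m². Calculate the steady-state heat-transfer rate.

Using the resistance-network approach (series):
R_stainless steel = L/(kA) = 0.0008/(15.6×4.73) = 1.084×10^-5 K/W
R_mineral wool = L/(kA) = 0.075/(0.0453×4.73) = 0.35 K/W
R_cast iron = L/(kA) = 0.0016/(46.2×4.73) = 7.322×10^-6 K/W
R_outer film = 1/(h_o·A) = 1/(10.3×4.73) = 0.02053 K/W
R_total = 0.3706 K/W
Q = ΔT / R_total = 155 / 0.3706

Q ≈ 418 W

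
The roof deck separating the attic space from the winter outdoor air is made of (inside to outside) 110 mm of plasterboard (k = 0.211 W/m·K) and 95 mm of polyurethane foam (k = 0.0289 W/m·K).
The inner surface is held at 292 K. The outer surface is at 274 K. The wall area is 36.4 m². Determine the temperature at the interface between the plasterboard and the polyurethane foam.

T ≈ 290 K

Series thermal resistances:
R_plasterboard = L/(kA) = 0.11/(0.211×36.4) = 0.01432 K/W
R_polyurethane foam = L/(kA) = 0.095/(0.0289×36.4) = 0.09031 K/W
R_total = 0.1046 K/W;  Q = ΔT/R_total = 18/0.1046 = 172 W
T_interface = T_inner − Q·ΣR(inner→interface) = 292 − 172×0.01432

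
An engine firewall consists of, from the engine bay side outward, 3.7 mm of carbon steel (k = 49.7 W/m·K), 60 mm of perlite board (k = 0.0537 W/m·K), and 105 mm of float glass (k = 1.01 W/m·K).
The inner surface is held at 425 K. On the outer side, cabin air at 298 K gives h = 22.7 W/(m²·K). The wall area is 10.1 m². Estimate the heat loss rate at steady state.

Model the wall as resistances in series:
R_carbon steel = L/(kA) = 0.0037/(49.7×10.1) = 7.371×10^-6 K/W
R_perlite board = L/(kA) = 0.06/(0.0537×10.1) = 0.1106 K/W
R_float glass = L/(kA) = 0.105/(1.01×10.1) = 0.01029 K/W
R_outer film = 1/(h_o·A) = 1/(22.7×10.1) = 0.004362 K/W
R_total = 0.1253 K/W
Q = ΔT / R_total = 127 / 0.1253

Q ≈ 1010 W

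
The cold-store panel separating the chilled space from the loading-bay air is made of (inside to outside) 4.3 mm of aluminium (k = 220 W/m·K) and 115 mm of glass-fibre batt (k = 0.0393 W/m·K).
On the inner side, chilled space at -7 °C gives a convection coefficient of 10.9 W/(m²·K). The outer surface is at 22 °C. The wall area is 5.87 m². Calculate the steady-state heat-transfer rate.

Q ≈ 56.4 W

Thermal resistances in series:
R_inner film = 1/(h_i·A) = 1/(10.9×5.87) = 0.01563 K/W
R_aluminium = L/(kA) = 0.0043/(220×5.87) = 3.33×10^-6 K/W
R_glass-fibre batt = L/(kA) = 0.115/(0.0393×5.87) = 0.4985 K/W
R_total = 0.5141 K/W
Q = ΔT / R_total = 29 / 0.5141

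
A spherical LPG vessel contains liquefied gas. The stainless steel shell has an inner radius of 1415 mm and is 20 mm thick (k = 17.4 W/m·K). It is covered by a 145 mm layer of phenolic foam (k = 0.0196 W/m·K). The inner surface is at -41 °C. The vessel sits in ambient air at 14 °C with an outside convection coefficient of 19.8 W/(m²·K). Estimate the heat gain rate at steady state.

Q ≈ 210 W

Each spherical layer contributes R = (1/r_i − 1/r_o)/(4πk):
R_stainless steel shell = (1/1.415 − 1/1.435)/(4π×17.4) = 4.505×10^-5 K/W
R_phenolic foam = (1/1.435 − 1/1.58)/(4π×0.0196) = 0.2597 K/W
R_outer film = 1/(h·4πr_o²) = 1/(19.8×4π×1.58²) = 0.00161 K/W
R_total = 0.2613 K/W
Q = ΔT/R_total = 55/0.2613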